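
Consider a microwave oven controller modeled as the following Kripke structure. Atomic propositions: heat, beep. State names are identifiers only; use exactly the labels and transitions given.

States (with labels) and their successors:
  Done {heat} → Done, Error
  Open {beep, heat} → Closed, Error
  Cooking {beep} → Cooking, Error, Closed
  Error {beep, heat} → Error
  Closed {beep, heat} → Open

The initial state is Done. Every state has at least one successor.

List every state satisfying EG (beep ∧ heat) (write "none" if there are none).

States satisfying beep ∧ heat: {Open, Error, Closed}.
States satisfying EG (beep ∧ heat): {Open, Error, Closed}.

{Open, Error, Closed}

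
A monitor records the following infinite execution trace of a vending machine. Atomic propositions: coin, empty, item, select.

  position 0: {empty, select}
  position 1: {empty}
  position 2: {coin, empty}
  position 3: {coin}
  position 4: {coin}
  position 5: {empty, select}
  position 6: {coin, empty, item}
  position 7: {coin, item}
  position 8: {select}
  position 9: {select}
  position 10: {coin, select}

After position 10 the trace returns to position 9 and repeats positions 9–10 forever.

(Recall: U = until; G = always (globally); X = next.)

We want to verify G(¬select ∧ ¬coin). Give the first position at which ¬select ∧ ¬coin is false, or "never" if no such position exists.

At position 0 the labels are {empty, select}, so ¬select ∧ ¬coin is false there. This is the first violation.

0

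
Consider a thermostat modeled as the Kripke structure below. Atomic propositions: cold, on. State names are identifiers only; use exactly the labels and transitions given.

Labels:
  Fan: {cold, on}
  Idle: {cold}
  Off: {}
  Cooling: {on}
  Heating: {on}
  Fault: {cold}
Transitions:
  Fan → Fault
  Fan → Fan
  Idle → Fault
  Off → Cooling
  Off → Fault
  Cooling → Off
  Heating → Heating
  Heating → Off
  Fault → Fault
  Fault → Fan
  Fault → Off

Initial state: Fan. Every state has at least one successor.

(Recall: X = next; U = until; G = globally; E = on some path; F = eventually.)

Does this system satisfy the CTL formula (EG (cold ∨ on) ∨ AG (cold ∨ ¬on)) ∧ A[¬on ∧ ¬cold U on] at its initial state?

States satisfying cold ∨ on: {Fan, Idle, Cooling, Heating, Fault}.
States satisfying EG (cold ∨ on): {Fan, Idle, Heating, Fault}.
States satisfying cold ∨ ¬on: {Fan, Idle, Off, Fault}.
States satisfying AG (cold ∨ ¬on): ∅.
States satisfying EG (cold ∨ on) ∨ AG (cold ∨ ¬on): {Fan, Idle, Heating, Fault}.
States satisfying ¬on ∧ ¬cold: {Off}.
States satisfying on: {Fan, Cooling, Heating}.
States satisfying A[¬on ∧ ¬cold U on]: {Fan, Cooling, Heating}.
States satisfying (EG (cold ∨ on) ∨ AG (cold ∨ ¬on)) ∧ A[¬on ∧ ¬cold U on]: {Fan, Heating}.
Fan ∈ Sat((EG (cold ∨ on) ∨ AG (cold ∨ ¬on)) ∧ A[¬on ∧ ¬cold U on]).

Holds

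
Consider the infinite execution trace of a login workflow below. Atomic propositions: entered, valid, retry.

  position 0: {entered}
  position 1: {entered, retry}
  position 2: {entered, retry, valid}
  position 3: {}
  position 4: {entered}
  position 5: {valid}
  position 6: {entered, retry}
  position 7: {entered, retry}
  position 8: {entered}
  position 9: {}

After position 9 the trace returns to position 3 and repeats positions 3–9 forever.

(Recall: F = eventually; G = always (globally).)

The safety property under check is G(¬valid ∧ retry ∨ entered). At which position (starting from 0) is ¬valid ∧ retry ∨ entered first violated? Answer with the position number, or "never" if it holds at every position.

Check ¬valid ∧ retry ∨ entered at each position in order: 0 ✓, 1 ✓, 2 ✓.
At position 3 the labels are {}, so ¬valid ∧ retry ∨ entered is false there. This is the first violation.

3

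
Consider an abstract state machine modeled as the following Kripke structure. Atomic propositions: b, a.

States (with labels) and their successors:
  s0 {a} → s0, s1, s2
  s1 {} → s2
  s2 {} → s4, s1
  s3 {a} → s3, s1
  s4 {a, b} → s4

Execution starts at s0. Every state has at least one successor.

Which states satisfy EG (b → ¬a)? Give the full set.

{s0, s1, s2, s3}

States satisfying b → ¬a: {s0, s1, s2, s3}.
States satisfying EG (b → ¬a): {s0, s1, s2, s3}.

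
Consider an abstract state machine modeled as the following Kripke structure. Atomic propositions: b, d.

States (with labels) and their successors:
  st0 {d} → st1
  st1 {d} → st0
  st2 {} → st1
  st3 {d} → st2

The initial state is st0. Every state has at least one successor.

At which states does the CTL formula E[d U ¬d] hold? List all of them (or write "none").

States satisfying d: {st0, st1, st3}.
States satisfying ¬d: {st2}.
States satisfying E[d U ¬d]: {st2, st3}.

{st2, st3}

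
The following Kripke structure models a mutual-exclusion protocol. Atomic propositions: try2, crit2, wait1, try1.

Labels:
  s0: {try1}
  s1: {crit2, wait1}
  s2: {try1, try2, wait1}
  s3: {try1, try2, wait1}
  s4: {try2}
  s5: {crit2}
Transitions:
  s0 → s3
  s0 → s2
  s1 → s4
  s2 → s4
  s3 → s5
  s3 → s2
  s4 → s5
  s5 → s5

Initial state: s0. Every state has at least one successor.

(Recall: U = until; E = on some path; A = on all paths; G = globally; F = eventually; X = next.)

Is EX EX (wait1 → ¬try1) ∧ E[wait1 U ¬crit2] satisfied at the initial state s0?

States satisfying EX (wait1 → ¬try1): {s1, s2, s3, s4, s5}.
States satisfying EX EX (wait1 → ¬try1): {s0, s1, s2, s3, s4, s5}.
States satisfying wait1: {s1, s2, s3}.
States satisfying ¬crit2: {s0, s2, s3, s4}.
States satisfying E[wait1 U ¬crit2]: {s0, s1, s2, s3, s4}.
States satisfying EX EX (wait1 → ¬try1) ∧ E[wait1 U ¬crit2]: {s0, s1, s2, s3, s4}.
s0 ∈ Sat(EX EX (wait1 → ¬try1) ∧ E[wait1 U ¬crit2]).

Holds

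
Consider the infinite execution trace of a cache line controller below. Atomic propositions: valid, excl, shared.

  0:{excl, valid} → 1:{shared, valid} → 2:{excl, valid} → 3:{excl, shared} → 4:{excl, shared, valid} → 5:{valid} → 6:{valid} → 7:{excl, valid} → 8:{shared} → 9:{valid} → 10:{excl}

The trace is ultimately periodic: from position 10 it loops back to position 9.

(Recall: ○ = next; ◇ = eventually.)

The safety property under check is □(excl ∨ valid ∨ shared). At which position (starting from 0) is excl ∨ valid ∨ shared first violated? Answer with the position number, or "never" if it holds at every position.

excl ∨ valid ∨ shared holds at every position 0..10, and those are all the positions the trace ever visits, so the invariant □(excl ∨ valid ∨ shared) is never violated.

never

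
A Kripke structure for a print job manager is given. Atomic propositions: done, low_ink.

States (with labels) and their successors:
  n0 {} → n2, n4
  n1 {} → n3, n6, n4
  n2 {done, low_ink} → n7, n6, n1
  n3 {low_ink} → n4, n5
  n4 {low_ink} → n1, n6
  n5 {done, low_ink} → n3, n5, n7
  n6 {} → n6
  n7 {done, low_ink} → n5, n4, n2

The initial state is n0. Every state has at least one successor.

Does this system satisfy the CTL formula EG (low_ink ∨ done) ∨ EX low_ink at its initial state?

States satisfying low_ink ∨ done: {n2, n3, n4, n5, n7}.
States satisfying EG (low_ink ∨ done): {n2, n3, n5, n7}.
States satisfying low_ink: {n2, n3, n4, n5, n7}.
States satisfying EX low_ink: {n0, n1, n2, n3, n5, n7}.
States satisfying EG (low_ink ∨ done) ∨ EX low_ink: {n0, n1, n2, n3, n5, n7}.
n0 ∈ Sat(EG (low_ink ∨ done) ∨ EX low_ink).

Yes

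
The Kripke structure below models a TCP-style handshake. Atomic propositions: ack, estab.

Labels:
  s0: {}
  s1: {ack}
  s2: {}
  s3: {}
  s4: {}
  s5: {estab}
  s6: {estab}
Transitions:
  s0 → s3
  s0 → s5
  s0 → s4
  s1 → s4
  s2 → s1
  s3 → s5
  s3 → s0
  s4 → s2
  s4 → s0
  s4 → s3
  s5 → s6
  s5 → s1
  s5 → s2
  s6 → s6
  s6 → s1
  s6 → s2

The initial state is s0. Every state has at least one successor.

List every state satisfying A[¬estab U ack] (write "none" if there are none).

States satisfying ¬estab: {s0, s1, s2, s3, s4}.
States satisfying ack: {s1}.
States satisfying A[¬estab U ack]: {s1, s2}.

{s1, s2}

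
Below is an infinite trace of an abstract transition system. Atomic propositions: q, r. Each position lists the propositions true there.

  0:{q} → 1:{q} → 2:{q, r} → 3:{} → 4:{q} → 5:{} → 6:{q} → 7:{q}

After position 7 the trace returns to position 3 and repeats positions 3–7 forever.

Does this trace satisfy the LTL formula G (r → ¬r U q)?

r → ¬r U q holds at every position 0..7, and those are all positions ever visited, so G (r → ¬r U q) holds.
Positions where r holds: 2.
Check ¬r U q at each: 2→ok.

Holds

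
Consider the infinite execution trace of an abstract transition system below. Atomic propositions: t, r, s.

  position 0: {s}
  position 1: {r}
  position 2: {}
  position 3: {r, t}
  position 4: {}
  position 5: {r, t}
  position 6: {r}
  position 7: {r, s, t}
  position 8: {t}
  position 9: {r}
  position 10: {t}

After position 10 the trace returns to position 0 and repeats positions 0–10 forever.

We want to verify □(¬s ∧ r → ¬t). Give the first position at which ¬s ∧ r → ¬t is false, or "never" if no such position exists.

3

Check ¬s ∧ r → ¬t at each position in order: 0 ✓, 1 ✓, 2 ✓.
At position 3 the labels are {r, t}, so ¬s ∧ r → ¬t is false there. This is the first violation.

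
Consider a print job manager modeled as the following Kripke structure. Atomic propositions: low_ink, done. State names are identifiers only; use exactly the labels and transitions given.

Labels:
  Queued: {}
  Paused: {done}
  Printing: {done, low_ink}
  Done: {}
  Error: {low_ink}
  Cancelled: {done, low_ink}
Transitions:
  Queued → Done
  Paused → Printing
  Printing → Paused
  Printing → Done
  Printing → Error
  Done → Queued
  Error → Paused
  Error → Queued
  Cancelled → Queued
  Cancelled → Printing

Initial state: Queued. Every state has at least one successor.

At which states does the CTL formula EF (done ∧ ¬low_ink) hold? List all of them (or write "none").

States satisfying done ∧ ¬low_ink: {Paused}.
States satisfying EF (done ∧ ¬low_ink): {Paused, Printing, Error, Cancelled}.

{Paused, Printing, Error, Cancelled}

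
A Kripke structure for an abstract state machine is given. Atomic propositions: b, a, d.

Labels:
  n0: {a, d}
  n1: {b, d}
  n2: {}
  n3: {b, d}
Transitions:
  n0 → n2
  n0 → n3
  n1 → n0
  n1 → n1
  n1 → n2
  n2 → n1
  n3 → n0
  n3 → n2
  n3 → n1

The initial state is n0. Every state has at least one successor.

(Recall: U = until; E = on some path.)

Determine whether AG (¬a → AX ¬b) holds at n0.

No

States satisfying ¬a → AX ¬b: {n0}.
States satisfying AG (¬a → AX ¬b): ∅.
n1 is reachable from n0 and violates ¬a → AX ¬b, so AG fails at n0.
n0 ∉ Sat(AG (¬a → AX ¬b)).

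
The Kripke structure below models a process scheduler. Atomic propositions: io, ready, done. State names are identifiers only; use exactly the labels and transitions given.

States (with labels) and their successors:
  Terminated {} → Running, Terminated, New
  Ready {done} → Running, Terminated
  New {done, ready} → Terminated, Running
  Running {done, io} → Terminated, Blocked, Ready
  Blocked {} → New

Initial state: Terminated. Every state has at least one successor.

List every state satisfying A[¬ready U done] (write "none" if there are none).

{Ready, New, Running, Blocked}

States satisfying ¬ready: {Terminated, Ready, Running, Blocked}.
States satisfying done: {Ready, New, Running}.
States satisfying A[¬ready U done]: {Ready, New, Running, Blocked}.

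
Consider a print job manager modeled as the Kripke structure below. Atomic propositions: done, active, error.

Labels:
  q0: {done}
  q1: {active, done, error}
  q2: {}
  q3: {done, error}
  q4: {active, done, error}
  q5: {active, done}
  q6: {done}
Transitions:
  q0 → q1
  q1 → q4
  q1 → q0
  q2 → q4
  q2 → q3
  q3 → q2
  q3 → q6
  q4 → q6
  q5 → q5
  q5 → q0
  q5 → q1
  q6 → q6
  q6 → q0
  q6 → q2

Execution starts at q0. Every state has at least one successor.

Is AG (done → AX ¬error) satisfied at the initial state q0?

Does not hold

States satisfying done → AX ¬error: {q2, q3, q4, q6}.
States satisfying AG (done → AX ¬error): ∅.
q0 is reachable from q0 and violates done → AX ¬error, so AG fails at q0.
q0 ∉ Sat(AG (done → AX ¬error)).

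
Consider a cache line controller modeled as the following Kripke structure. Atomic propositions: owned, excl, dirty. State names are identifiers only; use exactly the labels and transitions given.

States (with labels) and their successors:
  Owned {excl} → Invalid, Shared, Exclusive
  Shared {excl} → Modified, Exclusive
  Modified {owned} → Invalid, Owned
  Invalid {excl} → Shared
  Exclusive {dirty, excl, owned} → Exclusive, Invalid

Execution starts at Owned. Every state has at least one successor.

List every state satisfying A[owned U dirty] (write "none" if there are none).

States satisfying owned: {Modified, Exclusive}.
States satisfying dirty: {Exclusive}.
States satisfying A[owned U dirty]: {Exclusive}.

{Exclusive}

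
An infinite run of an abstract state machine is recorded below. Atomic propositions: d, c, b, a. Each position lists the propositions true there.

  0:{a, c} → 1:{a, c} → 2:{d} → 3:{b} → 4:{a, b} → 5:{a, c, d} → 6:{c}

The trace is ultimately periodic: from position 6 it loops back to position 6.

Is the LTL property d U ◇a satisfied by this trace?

Walking from position 0: ◇a first holds at position 0, and d holds at every earlier position along the way, so d U ◇a holds.

Satisfied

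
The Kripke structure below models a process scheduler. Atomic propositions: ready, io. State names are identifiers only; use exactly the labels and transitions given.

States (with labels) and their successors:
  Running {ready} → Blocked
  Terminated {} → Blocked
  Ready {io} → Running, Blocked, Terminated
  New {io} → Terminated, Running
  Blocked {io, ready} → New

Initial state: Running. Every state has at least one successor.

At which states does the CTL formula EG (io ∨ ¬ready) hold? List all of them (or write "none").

States satisfying io ∨ ¬ready: {Terminated, Ready, New, Blocked}.
States satisfying EG (io ∨ ¬ready): {Terminated, Ready, New, Blocked}.

{Terminated, Ready, New, Blocked}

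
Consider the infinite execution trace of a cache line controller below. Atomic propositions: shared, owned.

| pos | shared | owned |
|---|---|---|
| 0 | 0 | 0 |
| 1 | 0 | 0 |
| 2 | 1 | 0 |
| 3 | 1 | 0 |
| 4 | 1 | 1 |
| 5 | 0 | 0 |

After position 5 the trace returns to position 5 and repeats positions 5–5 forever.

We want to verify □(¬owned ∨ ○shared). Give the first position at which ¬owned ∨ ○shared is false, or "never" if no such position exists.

Check ¬owned ∨ ○shared at each position in order: 0 ✓, 1 ✓, 2 ✓, 3 ✓.
At position 4 the labels are {owned, shared} and the next position 5 has {}, so ¬owned ∨ ○shared is false there. This is the first violation.

4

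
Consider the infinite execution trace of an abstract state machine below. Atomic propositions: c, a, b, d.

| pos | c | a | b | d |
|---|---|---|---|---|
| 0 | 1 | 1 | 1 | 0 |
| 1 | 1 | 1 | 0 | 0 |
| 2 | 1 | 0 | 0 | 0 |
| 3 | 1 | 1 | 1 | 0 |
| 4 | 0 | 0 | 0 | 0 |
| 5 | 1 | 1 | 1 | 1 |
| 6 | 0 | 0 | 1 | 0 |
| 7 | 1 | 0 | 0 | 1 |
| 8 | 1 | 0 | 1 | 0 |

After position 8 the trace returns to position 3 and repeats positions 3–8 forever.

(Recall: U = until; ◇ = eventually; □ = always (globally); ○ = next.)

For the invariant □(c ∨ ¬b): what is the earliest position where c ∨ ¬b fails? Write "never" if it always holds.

Check c ∨ ¬b at each position in order: 0 ✓, 1 ✓, 2 ✓, 3 ✓, 4 ✓, 5 ✓.
At position 6 the labels are {b}, so c ∨ ¬b is false there. This is the first violation.

6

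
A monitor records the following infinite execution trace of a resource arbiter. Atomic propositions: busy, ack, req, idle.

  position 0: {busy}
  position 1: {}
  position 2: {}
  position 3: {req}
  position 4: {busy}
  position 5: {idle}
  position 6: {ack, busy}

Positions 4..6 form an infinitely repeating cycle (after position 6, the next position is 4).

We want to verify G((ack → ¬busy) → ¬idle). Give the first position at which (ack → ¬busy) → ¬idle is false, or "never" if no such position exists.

Check (ack → ¬busy) → ¬idle at each position in order: 0 ✓, 1 ✓, 2 ✓, 3 ✓, 4 ✓.
At position 5 the labels are {idle}, so (ack → ¬busy) → ¬idle is false there. This is the first violation.

5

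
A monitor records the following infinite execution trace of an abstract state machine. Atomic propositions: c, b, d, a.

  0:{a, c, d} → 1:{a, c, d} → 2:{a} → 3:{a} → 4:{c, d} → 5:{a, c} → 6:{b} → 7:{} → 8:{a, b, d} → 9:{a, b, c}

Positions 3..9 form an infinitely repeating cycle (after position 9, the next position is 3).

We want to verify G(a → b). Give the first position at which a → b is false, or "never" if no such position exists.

At position 0 the labels are {a, c, d}, so a → b is false there. This is the first violation.

0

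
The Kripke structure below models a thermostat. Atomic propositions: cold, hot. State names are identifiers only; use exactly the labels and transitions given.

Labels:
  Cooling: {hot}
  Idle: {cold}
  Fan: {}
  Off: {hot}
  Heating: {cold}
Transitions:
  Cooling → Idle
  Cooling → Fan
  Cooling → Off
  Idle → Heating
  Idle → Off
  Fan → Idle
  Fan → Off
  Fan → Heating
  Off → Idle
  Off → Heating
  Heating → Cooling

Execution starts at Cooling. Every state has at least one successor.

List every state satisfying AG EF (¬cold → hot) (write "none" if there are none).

States satisfying EF (¬cold → hot): {Cooling, Idle, Fan, Off, Heating}.
States satisfying AG EF (¬cold → hot): {Cooling, Idle, Fan, Off, Heating}.

{Cooling, Idle, Fan, Off, Heating}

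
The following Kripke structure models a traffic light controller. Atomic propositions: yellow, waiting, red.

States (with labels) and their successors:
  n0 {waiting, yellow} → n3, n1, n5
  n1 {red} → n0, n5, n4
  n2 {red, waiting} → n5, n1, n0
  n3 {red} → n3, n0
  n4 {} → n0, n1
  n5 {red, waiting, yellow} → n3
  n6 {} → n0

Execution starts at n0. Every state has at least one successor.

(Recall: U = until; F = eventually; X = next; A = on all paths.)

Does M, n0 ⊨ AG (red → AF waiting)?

States satisfying red → AF waiting: {n0, n2, n4, n5, n6}.
States satisfying AG (red → AF waiting): ∅.
n1 is reachable from n0 and violates red → AF waiting, so AG fails at n0.
n0 ∉ Sat(AG (red → AF waiting)).

No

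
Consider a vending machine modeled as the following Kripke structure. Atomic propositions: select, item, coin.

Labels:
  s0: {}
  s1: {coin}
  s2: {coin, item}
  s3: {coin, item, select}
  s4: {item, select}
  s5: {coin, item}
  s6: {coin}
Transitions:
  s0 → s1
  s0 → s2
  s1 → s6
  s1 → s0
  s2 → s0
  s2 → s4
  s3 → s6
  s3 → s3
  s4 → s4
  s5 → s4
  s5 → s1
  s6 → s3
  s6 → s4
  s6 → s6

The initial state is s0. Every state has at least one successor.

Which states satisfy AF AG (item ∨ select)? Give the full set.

States satisfying AG (item ∨ select): {s4}.
States satisfying AF AG (item ∨ select): {s4}.

{s4}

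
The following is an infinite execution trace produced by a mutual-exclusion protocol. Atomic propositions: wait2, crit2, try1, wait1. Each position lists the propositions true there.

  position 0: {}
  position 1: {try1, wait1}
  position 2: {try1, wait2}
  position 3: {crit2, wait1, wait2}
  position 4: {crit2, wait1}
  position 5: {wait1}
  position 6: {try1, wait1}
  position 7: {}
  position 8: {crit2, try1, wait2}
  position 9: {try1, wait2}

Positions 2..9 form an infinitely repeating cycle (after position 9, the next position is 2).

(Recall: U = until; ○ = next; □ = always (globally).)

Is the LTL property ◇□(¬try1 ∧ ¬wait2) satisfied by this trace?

□(¬try1 ∧ ¬wait2) is false at every position 0..9, so it never becomes true and ◇□(¬try1 ∧ ¬wait2) fails.

Violated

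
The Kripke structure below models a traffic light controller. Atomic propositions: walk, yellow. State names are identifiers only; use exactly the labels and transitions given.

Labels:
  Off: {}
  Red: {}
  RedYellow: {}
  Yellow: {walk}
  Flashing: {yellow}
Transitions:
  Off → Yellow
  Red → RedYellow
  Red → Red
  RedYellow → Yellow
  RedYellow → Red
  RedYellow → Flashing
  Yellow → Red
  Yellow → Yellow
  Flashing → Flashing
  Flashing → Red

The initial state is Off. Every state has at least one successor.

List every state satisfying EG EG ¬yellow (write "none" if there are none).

{Off, Red, RedYellow, Yellow}

States satisfying EG ¬yellow: {Off, Red, RedYellow, Yellow}.
States satisfying EG EG ¬yellow: {Off, Red, RedYellow, Yellow}.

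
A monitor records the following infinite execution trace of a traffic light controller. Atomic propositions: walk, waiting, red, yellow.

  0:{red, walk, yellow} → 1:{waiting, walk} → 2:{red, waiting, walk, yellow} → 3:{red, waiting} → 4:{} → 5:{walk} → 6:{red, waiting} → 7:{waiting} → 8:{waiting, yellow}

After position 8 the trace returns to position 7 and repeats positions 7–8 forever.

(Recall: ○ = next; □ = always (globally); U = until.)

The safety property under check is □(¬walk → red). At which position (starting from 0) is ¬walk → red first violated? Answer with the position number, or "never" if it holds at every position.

4

Check ¬walk → red at each position in order: 0 ✓, 1 ✓, 2 ✓, 3 ✓.
At position 4 the labels are {}, so ¬walk → red is false there. This is the first violation.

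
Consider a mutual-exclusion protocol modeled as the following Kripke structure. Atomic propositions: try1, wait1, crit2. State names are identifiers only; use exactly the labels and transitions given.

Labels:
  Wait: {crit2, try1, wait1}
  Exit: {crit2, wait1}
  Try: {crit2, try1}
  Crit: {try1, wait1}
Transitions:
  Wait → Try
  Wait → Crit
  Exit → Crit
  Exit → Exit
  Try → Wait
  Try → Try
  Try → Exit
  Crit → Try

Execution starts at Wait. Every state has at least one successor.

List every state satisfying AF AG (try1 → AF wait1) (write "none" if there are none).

none

States satisfying AG (try1 → AF wait1): ∅.
States satisfying AF AG (try1 → AF wait1): ∅.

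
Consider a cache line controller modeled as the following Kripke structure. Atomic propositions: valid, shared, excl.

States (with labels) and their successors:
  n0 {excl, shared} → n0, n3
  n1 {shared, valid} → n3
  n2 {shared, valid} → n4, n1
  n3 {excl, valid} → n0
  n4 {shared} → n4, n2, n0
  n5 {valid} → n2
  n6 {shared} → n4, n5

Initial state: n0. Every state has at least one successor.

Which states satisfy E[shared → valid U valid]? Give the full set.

States satisfying shared → valid: {n1, n2, n3, n5}.
States satisfying valid: {n1, n2, n3, n5}.
States satisfying E[shared → valid U valid]: {n1, n2, n3, n5}.

{n1, n2, n3, n5}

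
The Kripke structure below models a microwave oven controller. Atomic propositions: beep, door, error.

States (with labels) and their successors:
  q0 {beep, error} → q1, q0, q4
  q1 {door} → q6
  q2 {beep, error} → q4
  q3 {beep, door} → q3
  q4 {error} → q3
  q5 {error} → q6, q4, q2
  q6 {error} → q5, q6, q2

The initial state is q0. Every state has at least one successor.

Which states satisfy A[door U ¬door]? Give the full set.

States satisfying door: {q1, q3}.
States satisfying ¬door: {q0, q2, q4, q5, q6}.
States satisfying A[door U ¬door]: {q0, q1, q2, q4, q5, q6}.

{q0, q1, q2, q4, q5, q6}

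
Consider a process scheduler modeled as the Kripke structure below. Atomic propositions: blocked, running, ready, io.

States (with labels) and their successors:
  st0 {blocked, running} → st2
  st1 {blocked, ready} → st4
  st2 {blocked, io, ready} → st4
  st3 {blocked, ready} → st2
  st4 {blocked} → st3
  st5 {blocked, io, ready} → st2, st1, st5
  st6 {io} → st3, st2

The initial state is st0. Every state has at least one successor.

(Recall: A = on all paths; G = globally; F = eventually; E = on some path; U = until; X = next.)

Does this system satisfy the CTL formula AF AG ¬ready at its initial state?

Violated

States satisfying AG ¬ready: ∅.
States satisfying AF AG ¬ready: ∅.
There is a path from st0 along which AG ¬ready never holds.
st0 ∉ Sat(AF AG ¬ready).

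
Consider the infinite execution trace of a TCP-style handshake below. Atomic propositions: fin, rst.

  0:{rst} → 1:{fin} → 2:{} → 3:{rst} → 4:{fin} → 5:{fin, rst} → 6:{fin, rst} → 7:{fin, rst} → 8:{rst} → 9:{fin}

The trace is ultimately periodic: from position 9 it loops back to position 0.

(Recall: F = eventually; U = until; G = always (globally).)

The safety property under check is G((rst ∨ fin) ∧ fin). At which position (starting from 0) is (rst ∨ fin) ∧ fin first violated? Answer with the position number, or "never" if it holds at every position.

0

At position 0 the labels are {rst}, so (rst ∨ fin) ∧ fin is false there. This is the first violation.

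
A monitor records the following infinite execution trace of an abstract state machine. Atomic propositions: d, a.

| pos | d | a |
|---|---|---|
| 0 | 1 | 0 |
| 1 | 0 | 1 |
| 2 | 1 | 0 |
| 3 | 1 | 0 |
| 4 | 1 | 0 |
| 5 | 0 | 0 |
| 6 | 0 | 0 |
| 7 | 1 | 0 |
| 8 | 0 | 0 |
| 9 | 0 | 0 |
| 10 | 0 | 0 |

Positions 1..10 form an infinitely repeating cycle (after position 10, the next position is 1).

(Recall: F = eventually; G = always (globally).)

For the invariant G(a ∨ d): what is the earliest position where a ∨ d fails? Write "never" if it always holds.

5

Check a ∨ d at each position in order: 0 ✓, 1 ✓, 2 ✓, 3 ✓, 4 ✓.
At position 5 the labels are {}, so a ∨ d is false there. This is the first violation.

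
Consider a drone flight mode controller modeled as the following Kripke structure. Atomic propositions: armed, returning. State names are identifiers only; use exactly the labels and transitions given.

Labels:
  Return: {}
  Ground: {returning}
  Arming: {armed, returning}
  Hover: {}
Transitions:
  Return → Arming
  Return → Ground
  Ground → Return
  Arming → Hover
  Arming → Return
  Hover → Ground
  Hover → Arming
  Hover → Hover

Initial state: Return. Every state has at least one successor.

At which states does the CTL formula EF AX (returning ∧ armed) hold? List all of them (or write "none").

none

States satisfying AX (returning ∧ armed): ∅.
States satisfying EF AX (returning ∧ armed): ∅.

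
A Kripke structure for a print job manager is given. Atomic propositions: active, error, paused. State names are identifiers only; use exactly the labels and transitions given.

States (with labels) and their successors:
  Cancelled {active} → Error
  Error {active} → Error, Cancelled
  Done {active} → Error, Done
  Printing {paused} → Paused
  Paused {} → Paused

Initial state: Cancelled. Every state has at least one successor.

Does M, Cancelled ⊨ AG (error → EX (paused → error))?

Holds

States satisfying error → EX (paused → error): {Cancelled, Error, Done, Printing, Paused}.
States satisfying AG (error → EX (paused → error)): {Cancelled, Error, Done, Printing, Paused}.
Every state reachable from Cancelled satisfies error → EX (paused → error).
Cancelled ∈ Sat(AG (error → EX (paused → error))).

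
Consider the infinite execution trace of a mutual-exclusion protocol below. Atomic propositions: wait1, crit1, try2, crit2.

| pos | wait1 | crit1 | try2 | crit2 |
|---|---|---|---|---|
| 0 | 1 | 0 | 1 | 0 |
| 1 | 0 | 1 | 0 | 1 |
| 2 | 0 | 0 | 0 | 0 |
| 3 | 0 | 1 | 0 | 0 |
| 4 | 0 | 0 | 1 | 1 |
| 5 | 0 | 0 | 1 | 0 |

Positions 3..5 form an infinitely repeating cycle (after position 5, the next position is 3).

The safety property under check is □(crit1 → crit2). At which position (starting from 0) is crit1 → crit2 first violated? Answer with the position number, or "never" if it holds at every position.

Check crit1 → crit2 at each position in order: 0 ✓, 1 ✓, 2 ✓.
At position 3 the labels are {crit1}, so crit1 → crit2 is false there. This is the first violation.

3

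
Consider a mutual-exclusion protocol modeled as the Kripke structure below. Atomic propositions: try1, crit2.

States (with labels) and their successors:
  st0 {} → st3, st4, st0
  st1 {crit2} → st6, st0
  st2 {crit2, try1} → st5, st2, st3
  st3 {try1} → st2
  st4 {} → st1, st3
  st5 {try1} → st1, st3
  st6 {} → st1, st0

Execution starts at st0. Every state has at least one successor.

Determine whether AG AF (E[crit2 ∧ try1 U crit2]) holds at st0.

States satisfying AF (E[crit2 ∧ try1 U crit2]): {st1, st2, st3, st4, st5}.
States satisfying AG AF (E[crit2 ∧ try1 U crit2]): ∅.
st0 is reachable from st0 and violates AF (E[crit2 ∧ try1 U crit2]), so AG fails at st0.
st0 ∉ Sat(AG AF (E[crit2 ∧ try1 U crit2])).

Violated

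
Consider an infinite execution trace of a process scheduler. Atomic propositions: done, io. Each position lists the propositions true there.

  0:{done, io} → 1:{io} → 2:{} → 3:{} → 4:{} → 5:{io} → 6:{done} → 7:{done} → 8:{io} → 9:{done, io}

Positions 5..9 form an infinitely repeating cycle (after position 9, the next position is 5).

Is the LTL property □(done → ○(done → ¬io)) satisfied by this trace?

done → ○(done → ¬io) holds at every position 0..9, and those are all positions ever visited, so □(done → ○(done → ¬io)) holds.
Positions where done holds: 0, 6, 7, 9.
Check ○(done → ¬io) at each: 0→ok, 6→ok, 7→ok, 9→ok.

Satisfied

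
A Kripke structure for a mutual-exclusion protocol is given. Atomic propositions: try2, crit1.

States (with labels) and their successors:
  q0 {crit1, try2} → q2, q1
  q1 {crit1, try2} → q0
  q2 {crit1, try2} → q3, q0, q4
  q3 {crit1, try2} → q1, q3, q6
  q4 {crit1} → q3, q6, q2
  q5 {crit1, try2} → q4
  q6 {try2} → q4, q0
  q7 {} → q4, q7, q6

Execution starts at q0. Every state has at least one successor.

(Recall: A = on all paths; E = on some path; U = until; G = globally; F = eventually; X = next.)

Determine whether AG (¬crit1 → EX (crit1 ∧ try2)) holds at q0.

States satisfying ¬crit1 → EX (crit1 ∧ try2): {q0, q1, q2, q3, q4, q5, q6}.
States satisfying AG (¬crit1 → EX (crit1 ∧ try2)): {q0, q1, q2, q3, q4, q5, q6}.
Every state reachable from q0 satisfies ¬crit1 → EX (crit1 ∧ try2).
q0 ∈ Sat(AG (¬crit1 → EX (crit1 ∧ try2))).

Yes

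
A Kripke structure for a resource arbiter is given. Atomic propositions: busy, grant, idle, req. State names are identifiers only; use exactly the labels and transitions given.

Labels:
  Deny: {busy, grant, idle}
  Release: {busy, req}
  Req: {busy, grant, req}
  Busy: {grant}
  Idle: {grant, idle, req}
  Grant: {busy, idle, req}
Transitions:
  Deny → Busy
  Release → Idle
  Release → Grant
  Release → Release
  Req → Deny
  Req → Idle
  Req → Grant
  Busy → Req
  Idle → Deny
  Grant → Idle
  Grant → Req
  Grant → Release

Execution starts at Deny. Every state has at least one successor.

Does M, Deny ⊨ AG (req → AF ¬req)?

No

States satisfying req → AF ¬req: {Deny, Busy, Idle}.
States satisfying AG (req → AF ¬req): ∅.
Grant is reachable from Deny and violates req → AF ¬req, so AG fails at Deny.
Deny ∉ Sat(AG (req → AF ¬req)).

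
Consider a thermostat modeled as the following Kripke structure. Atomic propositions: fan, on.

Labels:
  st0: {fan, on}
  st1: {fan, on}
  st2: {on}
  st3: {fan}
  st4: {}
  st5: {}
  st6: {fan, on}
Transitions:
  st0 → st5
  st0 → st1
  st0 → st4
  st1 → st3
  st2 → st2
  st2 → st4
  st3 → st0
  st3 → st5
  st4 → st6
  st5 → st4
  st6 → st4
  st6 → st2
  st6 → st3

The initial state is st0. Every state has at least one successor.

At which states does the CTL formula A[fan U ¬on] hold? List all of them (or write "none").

{st0, st1, st3, st4, st5}

States satisfying fan: {st0, st1, st3, st6}.
States satisfying ¬on: {st3, st4, st5}.
States satisfying A[fan U ¬on]: {st0, st1, st3, st4, st5}.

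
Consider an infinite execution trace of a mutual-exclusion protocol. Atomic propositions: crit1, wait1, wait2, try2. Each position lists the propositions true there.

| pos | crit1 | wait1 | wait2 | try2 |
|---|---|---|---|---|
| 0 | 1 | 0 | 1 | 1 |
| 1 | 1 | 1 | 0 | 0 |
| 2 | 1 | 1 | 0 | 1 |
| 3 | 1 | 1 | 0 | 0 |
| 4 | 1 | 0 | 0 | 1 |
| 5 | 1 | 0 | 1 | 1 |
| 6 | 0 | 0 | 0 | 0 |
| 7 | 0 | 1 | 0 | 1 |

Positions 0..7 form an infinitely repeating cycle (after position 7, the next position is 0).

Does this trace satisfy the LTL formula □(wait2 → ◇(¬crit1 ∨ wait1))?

wait2 → ◇(¬crit1 ∨ wait1) holds at every position 0..7, and those are all positions ever visited, so □(wait2 → ◇(¬crit1 ∨ wait1)) holds.
Positions where wait2 holds: 0, 5.
Check ◇(¬crit1 ∨ wait1) at each: 0→ok, 5→ok.

Holds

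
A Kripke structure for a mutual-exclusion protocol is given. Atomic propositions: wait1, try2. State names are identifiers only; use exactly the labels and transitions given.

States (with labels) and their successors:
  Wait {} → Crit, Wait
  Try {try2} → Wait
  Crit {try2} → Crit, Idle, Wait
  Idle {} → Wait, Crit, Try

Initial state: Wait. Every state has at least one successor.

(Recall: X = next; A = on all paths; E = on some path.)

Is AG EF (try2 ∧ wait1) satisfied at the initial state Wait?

States satisfying EF (try2 ∧ wait1): ∅.
States satisfying AG EF (try2 ∧ wait1): ∅.
Crit is reachable from Wait and violates EF (try2 ∧ wait1), so AG fails at Wait.
Wait ∉ Sat(AG EF (try2 ∧ wait1)).

No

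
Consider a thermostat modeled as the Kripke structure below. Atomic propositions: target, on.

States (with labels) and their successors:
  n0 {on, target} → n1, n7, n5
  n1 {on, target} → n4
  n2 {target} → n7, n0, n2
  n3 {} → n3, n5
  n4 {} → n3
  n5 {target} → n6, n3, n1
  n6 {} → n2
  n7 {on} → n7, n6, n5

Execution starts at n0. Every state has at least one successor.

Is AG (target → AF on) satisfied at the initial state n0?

No

States satisfying target → AF on: {n0, n1, n3, n4, n6, n7}.
States satisfying AG (target → AF on): ∅.
n2 is reachable from n0 and violates target → AF on, so AG fails at n0.
n0 ∉ Sat(AG (target → AF on)).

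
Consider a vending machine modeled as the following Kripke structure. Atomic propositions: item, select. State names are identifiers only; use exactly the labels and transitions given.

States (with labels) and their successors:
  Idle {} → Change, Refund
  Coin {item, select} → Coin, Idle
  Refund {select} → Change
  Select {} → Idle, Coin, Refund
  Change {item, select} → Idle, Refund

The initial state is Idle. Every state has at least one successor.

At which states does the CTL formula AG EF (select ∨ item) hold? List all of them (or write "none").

States satisfying EF (select ∨ item): {Idle, Coin, Refund, Select, Change}.
States satisfying AG EF (select ∨ item): {Idle, Coin, Refund, Select, Change}.

{Idle, Coin, Refund, Select, Change}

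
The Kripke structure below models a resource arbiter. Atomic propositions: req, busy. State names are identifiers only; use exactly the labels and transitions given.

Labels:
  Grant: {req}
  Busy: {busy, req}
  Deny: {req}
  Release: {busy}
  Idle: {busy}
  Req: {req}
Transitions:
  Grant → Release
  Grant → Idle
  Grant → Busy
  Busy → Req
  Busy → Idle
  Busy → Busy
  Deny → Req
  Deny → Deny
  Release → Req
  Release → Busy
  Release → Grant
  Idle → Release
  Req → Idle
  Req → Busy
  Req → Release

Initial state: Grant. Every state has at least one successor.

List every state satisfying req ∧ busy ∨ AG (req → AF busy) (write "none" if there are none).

States satisfying req ∧ busy: {Busy}.
States satisfying req → AF busy: {Grant, Busy, Release, Idle, Req}.
States satisfying AG (req → AF busy): {Grant, Busy, Release, Idle, Req}.
States satisfying req ∧ busy ∨ AG (req → AF busy): {Grant, Busy, Release, Idle, Req}.

{Grant, Busy, Release, Idle, Req}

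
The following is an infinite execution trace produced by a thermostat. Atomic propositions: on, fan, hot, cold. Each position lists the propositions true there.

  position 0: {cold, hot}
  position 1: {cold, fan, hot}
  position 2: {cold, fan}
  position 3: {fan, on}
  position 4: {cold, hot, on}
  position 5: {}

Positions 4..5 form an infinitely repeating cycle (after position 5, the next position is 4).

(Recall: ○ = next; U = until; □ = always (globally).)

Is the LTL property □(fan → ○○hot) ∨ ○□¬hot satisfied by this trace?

No

fan → ○○hot must hold at every position from 0 onward. It fails at position 1, so □(fan → ○○hot) is false.
Positions where fan holds: 1, 2, 3.
Check ○○hot at each: 1→fails, 2→ok, 3→fails.
The position after 0 is 1; □¬hot is false there.
At position 0: □(fan → ○○hot) is false; ○□¬hot is false; so □(fan → ○○hot) ∨ ○□¬hot is false.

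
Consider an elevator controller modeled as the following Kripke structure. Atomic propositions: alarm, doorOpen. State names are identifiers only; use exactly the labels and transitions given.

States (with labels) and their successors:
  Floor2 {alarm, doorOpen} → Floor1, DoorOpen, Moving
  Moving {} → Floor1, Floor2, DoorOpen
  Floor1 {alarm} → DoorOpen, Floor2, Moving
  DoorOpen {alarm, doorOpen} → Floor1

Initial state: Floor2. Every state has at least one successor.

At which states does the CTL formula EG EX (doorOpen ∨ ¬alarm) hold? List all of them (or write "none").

States satisfying EX (doorOpen ∨ ¬alarm): {Floor2, Moving, Floor1}.
States satisfying EG EX (doorOpen ∨ ¬alarm): {Floor2, Moving, Floor1}.

{Floor2, Moving, Floor1}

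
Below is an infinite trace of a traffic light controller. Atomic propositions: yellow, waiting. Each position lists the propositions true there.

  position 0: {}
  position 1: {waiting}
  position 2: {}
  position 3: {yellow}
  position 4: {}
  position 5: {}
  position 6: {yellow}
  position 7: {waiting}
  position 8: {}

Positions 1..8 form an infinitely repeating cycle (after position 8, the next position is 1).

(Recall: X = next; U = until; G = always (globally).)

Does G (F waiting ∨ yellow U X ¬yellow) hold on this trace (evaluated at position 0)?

Yes

F waiting ∨ yellow U X ¬yellow holds at every position 0..8, and those are all positions ever visited, so G (F waiting ∨ yellow U X ¬yellow) holds.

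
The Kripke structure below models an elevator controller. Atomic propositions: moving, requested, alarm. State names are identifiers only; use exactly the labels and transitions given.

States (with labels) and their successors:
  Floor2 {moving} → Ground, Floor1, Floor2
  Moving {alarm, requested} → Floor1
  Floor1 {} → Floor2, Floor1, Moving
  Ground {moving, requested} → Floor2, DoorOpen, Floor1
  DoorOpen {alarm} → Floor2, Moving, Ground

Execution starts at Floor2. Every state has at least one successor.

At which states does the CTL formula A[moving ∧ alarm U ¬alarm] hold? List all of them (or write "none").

{Floor2, Floor1, Ground}

States satisfying moving ∧ alarm: ∅.
States satisfying ¬alarm: {Floor2, Floor1, Ground}.
States satisfying A[moving ∧ alarm U ¬alarm]: {Floor2, Floor1, Ground}.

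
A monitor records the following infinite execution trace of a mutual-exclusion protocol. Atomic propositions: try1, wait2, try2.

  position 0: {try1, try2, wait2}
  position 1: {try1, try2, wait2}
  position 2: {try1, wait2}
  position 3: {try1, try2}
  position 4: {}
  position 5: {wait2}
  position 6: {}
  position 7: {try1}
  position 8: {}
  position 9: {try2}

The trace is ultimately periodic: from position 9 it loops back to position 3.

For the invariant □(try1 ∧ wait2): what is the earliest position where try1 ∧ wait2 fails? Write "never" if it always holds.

Check try1 ∧ wait2 at each position in order: 0 ✓, 1 ✓, 2 ✓.
At position 3 the labels are {try1, try2}, so try1 ∧ wait2 is false there. This is the first violation.

3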